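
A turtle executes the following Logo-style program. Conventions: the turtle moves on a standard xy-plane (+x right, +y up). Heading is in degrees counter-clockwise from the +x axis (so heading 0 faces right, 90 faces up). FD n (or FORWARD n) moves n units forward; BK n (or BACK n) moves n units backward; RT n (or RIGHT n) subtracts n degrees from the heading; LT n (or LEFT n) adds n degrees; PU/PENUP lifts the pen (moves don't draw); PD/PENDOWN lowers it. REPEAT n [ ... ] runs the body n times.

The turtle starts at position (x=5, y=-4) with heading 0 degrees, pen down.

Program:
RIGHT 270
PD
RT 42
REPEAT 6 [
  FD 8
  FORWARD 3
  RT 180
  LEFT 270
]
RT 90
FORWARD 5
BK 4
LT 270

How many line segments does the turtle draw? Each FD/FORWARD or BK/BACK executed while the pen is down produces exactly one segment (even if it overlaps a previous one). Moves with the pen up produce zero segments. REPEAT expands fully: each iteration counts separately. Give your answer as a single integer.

Executing turtle program step by step:
Start: pos=(5,-4), heading=0, pen down
RT 270: heading 0 -> 90
PD: pen down
RT 42: heading 90 -> 48
REPEAT 6 [
  -- iteration 1/6 --
  FD 8: (5,-4) -> (10.353,1.945) [heading=48, draw]
  FD 3: (10.353,1.945) -> (12.36,4.175) [heading=48, draw]
  RT 180: heading 48 -> 228
  LT 270: heading 228 -> 138
  -- iteration 2/6 --
  FD 8: (12.36,4.175) -> (6.415,9.528) [heading=138, draw]
  FD 3: (6.415,9.528) -> (4.186,11.535) [heading=138, draw]
  RT 180: heading 138 -> 318
  LT 270: heading 318 -> 228
  -- iteration 3/6 --
  FD 8: (4.186,11.535) -> (-1.167,5.59) [heading=228, draw]
  FD 3: (-1.167,5.59) -> (-3.175,3.36) [heading=228, draw]
  RT 180: heading 228 -> 48
  LT 270: heading 48 -> 318
  -- iteration 4/6 --
  FD 8: (-3.175,3.36) -> (2.771,-1.993) [heading=318, draw]
  FD 3: (2.771,-1.993) -> (5,-4) [heading=318, draw]
  RT 180: heading 318 -> 138
  LT 270: heading 138 -> 48
  -- iteration 5/6 --
  FD 8: (5,-4) -> (10.353,1.945) [heading=48, draw]
  FD 3: (10.353,1.945) -> (12.36,4.175) [heading=48, draw]
  RT 180: heading 48 -> 228
  LT 270: heading 228 -> 138
  -- iteration 6/6 --
  FD 8: (12.36,4.175) -> (6.415,9.528) [heading=138, draw]
  FD 3: (6.415,9.528) -> (4.186,11.535) [heading=138, draw]
  RT 180: heading 138 -> 318
  LT 270: heading 318 -> 228
]
RT 90: heading 228 -> 138
FD 5: (4.186,11.535) -> (0.47,14.881) [heading=138, draw]
BK 4: (0.47,14.881) -> (3.443,12.204) [heading=138, draw]
LT 270: heading 138 -> 48
Final: pos=(3.443,12.204), heading=48, 14 segment(s) drawn
Segments drawn: 14

Answer: 14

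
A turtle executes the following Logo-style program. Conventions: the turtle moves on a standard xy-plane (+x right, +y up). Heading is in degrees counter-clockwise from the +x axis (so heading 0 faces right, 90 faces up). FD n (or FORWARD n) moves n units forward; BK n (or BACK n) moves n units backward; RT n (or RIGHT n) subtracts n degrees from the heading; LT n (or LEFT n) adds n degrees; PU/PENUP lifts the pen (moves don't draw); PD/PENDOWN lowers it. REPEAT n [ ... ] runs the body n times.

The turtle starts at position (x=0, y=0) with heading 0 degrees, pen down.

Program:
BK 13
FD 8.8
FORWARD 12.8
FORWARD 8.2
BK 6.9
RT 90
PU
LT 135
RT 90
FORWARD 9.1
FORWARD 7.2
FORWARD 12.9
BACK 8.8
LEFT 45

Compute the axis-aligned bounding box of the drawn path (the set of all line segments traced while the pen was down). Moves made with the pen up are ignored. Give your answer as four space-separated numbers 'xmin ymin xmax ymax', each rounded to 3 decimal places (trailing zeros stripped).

Executing turtle program step by step:
Start: pos=(0,0), heading=0, pen down
BK 13: (0,0) -> (-13,0) [heading=0, draw]
FD 8.8: (-13,0) -> (-4.2,0) [heading=0, draw]
FD 12.8: (-4.2,0) -> (8.6,0) [heading=0, draw]
FD 8.2: (8.6,0) -> (16.8,0) [heading=0, draw]
BK 6.9: (16.8,0) -> (9.9,0) [heading=0, draw]
RT 90: heading 0 -> 270
PU: pen up
LT 135: heading 270 -> 45
RT 90: heading 45 -> 315
FD 9.1: (9.9,0) -> (16.335,-6.435) [heading=315, move]
FD 7.2: (16.335,-6.435) -> (21.426,-11.526) [heading=315, move]
FD 12.9: (21.426,-11.526) -> (30.548,-20.648) [heading=315, move]
BK 8.8: (30.548,-20.648) -> (24.325,-14.425) [heading=315, move]
LT 45: heading 315 -> 0
Final: pos=(24.325,-14.425), heading=0, 5 segment(s) drawn

Segment endpoints: x in {-13, -4.2, 0, 8.6, 9.9, 16.8}, y in {0}
xmin=-13, ymin=0, xmax=16.8, ymax=0

Answer: -13 0 16.8 0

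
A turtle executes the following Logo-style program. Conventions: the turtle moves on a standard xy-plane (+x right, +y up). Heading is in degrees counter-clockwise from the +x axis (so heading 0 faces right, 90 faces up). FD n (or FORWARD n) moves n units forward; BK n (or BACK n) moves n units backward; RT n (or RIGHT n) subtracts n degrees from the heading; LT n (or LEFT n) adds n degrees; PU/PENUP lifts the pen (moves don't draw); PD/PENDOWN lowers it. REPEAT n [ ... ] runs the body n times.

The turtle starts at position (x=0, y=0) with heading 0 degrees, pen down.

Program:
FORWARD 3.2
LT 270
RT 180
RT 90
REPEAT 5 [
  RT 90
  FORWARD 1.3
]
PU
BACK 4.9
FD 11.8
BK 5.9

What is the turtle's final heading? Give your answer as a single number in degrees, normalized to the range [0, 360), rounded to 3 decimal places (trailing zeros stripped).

Answer: 270

Derivation:
Executing turtle program step by step:
Start: pos=(0,0), heading=0, pen down
FD 3.2: (0,0) -> (3.2,0) [heading=0, draw]
LT 270: heading 0 -> 270
RT 180: heading 270 -> 90
RT 90: heading 90 -> 0
REPEAT 5 [
  -- iteration 1/5 --
  RT 90: heading 0 -> 270
  FD 1.3: (3.2,0) -> (3.2,-1.3) [heading=270, draw]
  -- iteration 2/5 --
  RT 90: heading 270 -> 180
  FD 1.3: (3.2,-1.3) -> (1.9,-1.3) [heading=180, draw]
  -- iteration 3/5 --
  RT 90: heading 180 -> 90
  FD 1.3: (1.9,-1.3) -> (1.9,0) [heading=90, draw]
  -- iteration 4/5 --
  RT 90: heading 90 -> 0
  FD 1.3: (1.9,0) -> (3.2,0) [heading=0, draw]
  -- iteration 5/5 --
  RT 90: heading 0 -> 270
  FD 1.3: (3.2,0) -> (3.2,-1.3) [heading=270, draw]
]
PU: pen up
BK 4.9: (3.2,-1.3) -> (3.2,3.6) [heading=270, move]
FD 11.8: (3.2,3.6) -> (3.2,-8.2) [heading=270, move]
BK 5.9: (3.2,-8.2) -> (3.2,-2.3) [heading=270, move]
Final: pos=(3.2,-2.3), heading=270, 6 segment(s) drawn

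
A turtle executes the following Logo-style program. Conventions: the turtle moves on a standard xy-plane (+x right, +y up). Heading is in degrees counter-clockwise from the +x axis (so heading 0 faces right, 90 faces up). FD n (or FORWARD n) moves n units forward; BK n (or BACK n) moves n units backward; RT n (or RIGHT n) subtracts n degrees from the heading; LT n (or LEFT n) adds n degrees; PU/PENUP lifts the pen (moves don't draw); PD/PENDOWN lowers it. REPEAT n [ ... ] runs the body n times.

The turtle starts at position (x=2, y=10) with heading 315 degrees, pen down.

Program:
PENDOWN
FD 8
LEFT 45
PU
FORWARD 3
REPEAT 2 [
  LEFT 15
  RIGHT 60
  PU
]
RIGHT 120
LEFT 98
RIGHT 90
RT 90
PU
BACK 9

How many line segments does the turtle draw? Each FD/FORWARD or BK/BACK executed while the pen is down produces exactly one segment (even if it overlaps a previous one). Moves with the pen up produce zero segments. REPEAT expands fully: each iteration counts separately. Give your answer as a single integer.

Executing turtle program step by step:
Start: pos=(2,10), heading=315, pen down
PD: pen down
FD 8: (2,10) -> (7.657,4.343) [heading=315, draw]
LT 45: heading 315 -> 0
PU: pen up
FD 3: (7.657,4.343) -> (10.657,4.343) [heading=0, move]
REPEAT 2 [
  -- iteration 1/2 --
  LT 15: heading 0 -> 15
  RT 60: heading 15 -> 315
  PU: pen up
  -- iteration 2/2 --
  LT 15: heading 315 -> 330
  RT 60: heading 330 -> 270
  PU: pen up
]
RT 120: heading 270 -> 150
LT 98: heading 150 -> 248
RT 90: heading 248 -> 158
RT 90: heading 158 -> 68
PU: pen up
BK 9: (10.657,4.343) -> (7.285,-4.002) [heading=68, move]
Final: pos=(7.285,-4.002), heading=68, 1 segment(s) drawn
Segments drawn: 1

Answer: 1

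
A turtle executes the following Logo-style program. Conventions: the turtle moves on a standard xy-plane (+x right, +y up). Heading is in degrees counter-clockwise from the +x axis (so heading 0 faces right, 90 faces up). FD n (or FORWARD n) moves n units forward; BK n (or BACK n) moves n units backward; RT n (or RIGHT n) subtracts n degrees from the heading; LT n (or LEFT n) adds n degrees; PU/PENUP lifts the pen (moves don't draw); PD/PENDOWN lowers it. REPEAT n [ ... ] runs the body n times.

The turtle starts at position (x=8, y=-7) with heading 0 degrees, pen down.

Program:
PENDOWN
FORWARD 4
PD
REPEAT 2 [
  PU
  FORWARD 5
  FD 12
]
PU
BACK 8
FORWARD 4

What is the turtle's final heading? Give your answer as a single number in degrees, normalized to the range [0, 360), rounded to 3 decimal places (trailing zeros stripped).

Executing turtle program step by step:
Start: pos=(8,-7), heading=0, pen down
PD: pen down
FD 4: (8,-7) -> (12,-7) [heading=0, draw]
PD: pen down
REPEAT 2 [
  -- iteration 1/2 --
  PU: pen up
  FD 5: (12,-7) -> (17,-7) [heading=0, move]
  FD 12: (17,-7) -> (29,-7) [heading=0, move]
  -- iteration 2/2 --
  PU: pen up
  FD 5: (29,-7) -> (34,-7) [heading=0, move]
  FD 12: (34,-7) -> (46,-7) [heading=0, move]
]
PU: pen up
BK 8: (46,-7) -> (38,-7) [heading=0, move]
FD 4: (38,-7) -> (42,-7) [heading=0, move]
Final: pos=(42,-7), heading=0, 1 segment(s) drawn

Answer: 0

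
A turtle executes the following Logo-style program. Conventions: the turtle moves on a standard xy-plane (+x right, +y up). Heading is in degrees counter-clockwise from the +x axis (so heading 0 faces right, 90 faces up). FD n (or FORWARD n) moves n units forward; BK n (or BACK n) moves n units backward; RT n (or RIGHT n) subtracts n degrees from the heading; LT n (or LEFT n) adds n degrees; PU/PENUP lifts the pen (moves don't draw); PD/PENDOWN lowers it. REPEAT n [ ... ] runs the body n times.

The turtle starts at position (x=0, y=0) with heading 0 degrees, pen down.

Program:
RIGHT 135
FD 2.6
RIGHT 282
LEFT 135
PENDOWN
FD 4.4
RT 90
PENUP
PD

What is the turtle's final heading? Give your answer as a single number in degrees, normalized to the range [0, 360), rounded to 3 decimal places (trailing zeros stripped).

Answer: 348

Derivation:
Executing turtle program step by step:
Start: pos=(0,0), heading=0, pen down
RT 135: heading 0 -> 225
FD 2.6: (0,0) -> (-1.838,-1.838) [heading=225, draw]
RT 282: heading 225 -> 303
LT 135: heading 303 -> 78
PD: pen down
FD 4.4: (-1.838,-1.838) -> (-0.924,2.465) [heading=78, draw]
RT 90: heading 78 -> 348
PU: pen up
PD: pen down
Final: pos=(-0.924,2.465), heading=348, 2 segment(s) drawn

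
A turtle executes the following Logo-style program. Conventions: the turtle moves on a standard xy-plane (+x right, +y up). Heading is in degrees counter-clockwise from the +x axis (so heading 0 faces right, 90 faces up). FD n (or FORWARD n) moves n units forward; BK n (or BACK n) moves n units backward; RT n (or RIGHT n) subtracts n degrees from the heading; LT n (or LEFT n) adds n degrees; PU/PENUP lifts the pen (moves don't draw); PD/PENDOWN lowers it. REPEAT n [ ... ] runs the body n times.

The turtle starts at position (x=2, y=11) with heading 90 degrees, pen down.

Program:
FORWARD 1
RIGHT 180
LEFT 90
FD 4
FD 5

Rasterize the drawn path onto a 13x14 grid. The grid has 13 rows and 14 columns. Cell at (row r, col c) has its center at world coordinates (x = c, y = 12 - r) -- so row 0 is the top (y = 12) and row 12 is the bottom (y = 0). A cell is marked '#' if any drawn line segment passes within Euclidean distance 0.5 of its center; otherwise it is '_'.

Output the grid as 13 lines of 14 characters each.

Segment 0: (2,11) -> (2,12)
Segment 1: (2,12) -> (6,12)
Segment 2: (6,12) -> (11,12)

Answer: __##########__
__#___________
______________
______________
______________
______________
______________
______________
______________
______________
______________
______________
______________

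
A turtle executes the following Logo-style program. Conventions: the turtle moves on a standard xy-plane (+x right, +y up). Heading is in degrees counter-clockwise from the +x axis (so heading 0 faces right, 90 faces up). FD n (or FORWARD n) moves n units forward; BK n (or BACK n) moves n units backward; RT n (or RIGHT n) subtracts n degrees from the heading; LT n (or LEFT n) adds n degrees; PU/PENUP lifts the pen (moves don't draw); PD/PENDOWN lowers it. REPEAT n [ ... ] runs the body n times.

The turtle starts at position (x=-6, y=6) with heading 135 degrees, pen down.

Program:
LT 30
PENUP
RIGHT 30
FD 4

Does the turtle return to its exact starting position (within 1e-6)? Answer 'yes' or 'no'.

Executing turtle program step by step:
Start: pos=(-6,6), heading=135, pen down
LT 30: heading 135 -> 165
PU: pen up
RT 30: heading 165 -> 135
FD 4: (-6,6) -> (-8.828,8.828) [heading=135, move]
Final: pos=(-8.828,8.828), heading=135, 0 segment(s) drawn

Start position: (-6, 6)
Final position: (-8.828, 8.828)
Distance = 4; >= 1e-6 -> NOT closed

Answer: no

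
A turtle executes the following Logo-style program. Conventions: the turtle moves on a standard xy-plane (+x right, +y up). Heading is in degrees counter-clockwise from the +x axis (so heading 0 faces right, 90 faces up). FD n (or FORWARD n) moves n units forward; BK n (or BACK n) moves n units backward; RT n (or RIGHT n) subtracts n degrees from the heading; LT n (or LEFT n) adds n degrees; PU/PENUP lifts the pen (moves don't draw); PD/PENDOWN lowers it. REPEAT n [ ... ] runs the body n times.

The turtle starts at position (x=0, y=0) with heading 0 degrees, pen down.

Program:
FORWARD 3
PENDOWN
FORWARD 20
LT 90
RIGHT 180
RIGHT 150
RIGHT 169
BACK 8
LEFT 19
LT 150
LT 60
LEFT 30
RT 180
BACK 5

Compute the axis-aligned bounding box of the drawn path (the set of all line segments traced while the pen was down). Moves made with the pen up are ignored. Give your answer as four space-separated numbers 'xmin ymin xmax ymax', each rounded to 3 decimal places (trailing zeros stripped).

Answer: 0 0 23 6.038

Derivation:
Executing turtle program step by step:
Start: pos=(0,0), heading=0, pen down
FD 3: (0,0) -> (3,0) [heading=0, draw]
PD: pen down
FD 20: (3,0) -> (23,0) [heading=0, draw]
LT 90: heading 0 -> 90
RT 180: heading 90 -> 270
RT 150: heading 270 -> 120
RT 169: heading 120 -> 311
BK 8: (23,0) -> (17.752,6.038) [heading=311, draw]
LT 19: heading 311 -> 330
LT 150: heading 330 -> 120
LT 60: heading 120 -> 180
LT 30: heading 180 -> 210
RT 180: heading 210 -> 30
BK 5: (17.752,6.038) -> (13.421,3.538) [heading=30, draw]
Final: pos=(13.421,3.538), heading=30, 4 segment(s) drawn

Segment endpoints: x in {0, 3, 13.421, 17.752, 23}, y in {0, 3.538, 6.038}
xmin=0, ymin=0, xmax=23, ymax=6.038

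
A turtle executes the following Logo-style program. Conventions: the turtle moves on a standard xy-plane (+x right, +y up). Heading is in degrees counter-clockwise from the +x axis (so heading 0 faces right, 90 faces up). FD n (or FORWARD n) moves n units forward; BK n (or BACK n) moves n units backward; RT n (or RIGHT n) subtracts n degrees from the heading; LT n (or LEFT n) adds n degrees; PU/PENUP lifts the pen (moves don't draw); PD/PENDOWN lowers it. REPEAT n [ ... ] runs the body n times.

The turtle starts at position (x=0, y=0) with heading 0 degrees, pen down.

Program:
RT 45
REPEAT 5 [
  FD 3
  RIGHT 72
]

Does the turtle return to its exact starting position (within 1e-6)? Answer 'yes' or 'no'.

Executing turtle program step by step:
Start: pos=(0,0), heading=0, pen down
RT 45: heading 0 -> 315
REPEAT 5 [
  -- iteration 1/5 --
  FD 3: (0,0) -> (2.121,-2.121) [heading=315, draw]
  RT 72: heading 315 -> 243
  -- iteration 2/5 --
  FD 3: (2.121,-2.121) -> (0.759,-4.794) [heading=243, draw]
  RT 72: heading 243 -> 171
  -- iteration 3/5 --
  FD 3: (0.759,-4.794) -> (-2.204,-4.325) [heading=171, draw]
  RT 72: heading 171 -> 99
  -- iteration 4/5 --
  FD 3: (-2.204,-4.325) -> (-2.673,-1.362) [heading=99, draw]
  RT 72: heading 99 -> 27
  -- iteration 5/5 --
  FD 3: (-2.673,-1.362) -> (0,0) [heading=27, draw]
  RT 72: heading 27 -> 315
]
Final: pos=(0,0), heading=315, 5 segment(s) drawn

Start position: (0, 0)
Final position: (0, 0)
Distance = 0; < 1e-6 -> CLOSED

Answer: yes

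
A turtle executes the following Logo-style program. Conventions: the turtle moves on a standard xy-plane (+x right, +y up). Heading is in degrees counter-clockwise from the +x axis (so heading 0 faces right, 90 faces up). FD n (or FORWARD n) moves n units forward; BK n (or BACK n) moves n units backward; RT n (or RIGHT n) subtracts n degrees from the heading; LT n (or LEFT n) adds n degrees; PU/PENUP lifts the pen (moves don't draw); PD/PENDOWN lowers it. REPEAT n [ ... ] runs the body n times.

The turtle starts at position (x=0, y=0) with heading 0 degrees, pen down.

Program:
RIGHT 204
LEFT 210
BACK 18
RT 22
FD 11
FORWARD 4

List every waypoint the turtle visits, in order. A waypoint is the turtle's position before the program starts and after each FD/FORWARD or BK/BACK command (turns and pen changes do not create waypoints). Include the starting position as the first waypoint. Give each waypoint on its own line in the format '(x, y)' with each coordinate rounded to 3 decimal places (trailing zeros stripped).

Executing turtle program step by step:
Start: pos=(0,0), heading=0, pen down
RT 204: heading 0 -> 156
LT 210: heading 156 -> 6
BK 18: (0,0) -> (-17.901,-1.882) [heading=6, draw]
RT 22: heading 6 -> 344
FD 11: (-17.901,-1.882) -> (-7.328,-4.914) [heading=344, draw]
FD 4: (-7.328,-4.914) -> (-3.482,-6.016) [heading=344, draw]
Final: pos=(-3.482,-6.016), heading=344, 3 segment(s) drawn
Waypoints (4 total):
(0, 0)
(-17.901, -1.882)
(-7.328, -4.914)
(-3.482, -6.016)

Answer: (0, 0)
(-17.901, -1.882)
(-7.328, -4.914)
(-3.482, -6.016)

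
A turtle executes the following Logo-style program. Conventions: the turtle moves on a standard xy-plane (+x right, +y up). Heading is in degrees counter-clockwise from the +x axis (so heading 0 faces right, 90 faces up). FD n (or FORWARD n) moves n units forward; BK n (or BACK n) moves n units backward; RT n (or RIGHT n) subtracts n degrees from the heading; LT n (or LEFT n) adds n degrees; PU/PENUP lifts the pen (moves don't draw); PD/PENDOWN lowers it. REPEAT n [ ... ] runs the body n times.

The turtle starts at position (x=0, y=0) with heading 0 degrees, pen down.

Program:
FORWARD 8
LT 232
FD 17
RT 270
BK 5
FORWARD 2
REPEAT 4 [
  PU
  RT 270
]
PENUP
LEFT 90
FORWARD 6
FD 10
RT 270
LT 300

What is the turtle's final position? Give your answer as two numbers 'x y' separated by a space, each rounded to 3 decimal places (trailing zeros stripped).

Answer: 5.02 1.059

Derivation:
Executing turtle program step by step:
Start: pos=(0,0), heading=0, pen down
FD 8: (0,0) -> (8,0) [heading=0, draw]
LT 232: heading 0 -> 232
FD 17: (8,0) -> (-2.466,-13.396) [heading=232, draw]
RT 270: heading 232 -> 322
BK 5: (-2.466,-13.396) -> (-6.406,-10.318) [heading=322, draw]
FD 2: (-6.406,-10.318) -> (-4.83,-11.549) [heading=322, draw]
REPEAT 4 [
  -- iteration 1/4 --
  PU: pen up
  RT 270: heading 322 -> 52
  -- iteration 2/4 --
  PU: pen up
  RT 270: heading 52 -> 142
  -- iteration 3/4 --
  PU: pen up
  RT 270: heading 142 -> 232
  -- iteration 4/4 --
  PU: pen up
  RT 270: heading 232 -> 322
]
PU: pen up
LT 90: heading 322 -> 52
FD 6: (-4.83,-11.549) -> (-1.136,-6.821) [heading=52, move]
FD 10: (-1.136,-6.821) -> (5.02,1.059) [heading=52, move]
RT 270: heading 52 -> 142
LT 300: heading 142 -> 82
Final: pos=(5.02,1.059), heading=82, 4 segment(s) drawn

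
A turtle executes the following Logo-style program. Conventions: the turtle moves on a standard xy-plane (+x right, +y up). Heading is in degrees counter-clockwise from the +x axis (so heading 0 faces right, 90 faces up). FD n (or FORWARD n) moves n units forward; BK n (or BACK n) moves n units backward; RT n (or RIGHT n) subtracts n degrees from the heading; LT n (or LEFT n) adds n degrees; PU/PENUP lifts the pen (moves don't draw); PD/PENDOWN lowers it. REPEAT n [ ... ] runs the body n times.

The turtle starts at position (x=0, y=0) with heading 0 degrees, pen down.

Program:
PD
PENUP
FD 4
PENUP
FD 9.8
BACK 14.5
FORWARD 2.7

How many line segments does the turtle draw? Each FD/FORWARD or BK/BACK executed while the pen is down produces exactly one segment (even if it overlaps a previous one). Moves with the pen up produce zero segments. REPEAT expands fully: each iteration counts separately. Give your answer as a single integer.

Executing turtle program step by step:
Start: pos=(0,0), heading=0, pen down
PD: pen down
PU: pen up
FD 4: (0,0) -> (4,0) [heading=0, move]
PU: pen up
FD 9.8: (4,0) -> (13.8,0) [heading=0, move]
BK 14.5: (13.8,0) -> (-0.7,0) [heading=0, move]
FD 2.7: (-0.7,0) -> (2,0) [heading=0, move]
Final: pos=(2,0), heading=0, 0 segment(s) drawn
Segments drawn: 0

Answer: 0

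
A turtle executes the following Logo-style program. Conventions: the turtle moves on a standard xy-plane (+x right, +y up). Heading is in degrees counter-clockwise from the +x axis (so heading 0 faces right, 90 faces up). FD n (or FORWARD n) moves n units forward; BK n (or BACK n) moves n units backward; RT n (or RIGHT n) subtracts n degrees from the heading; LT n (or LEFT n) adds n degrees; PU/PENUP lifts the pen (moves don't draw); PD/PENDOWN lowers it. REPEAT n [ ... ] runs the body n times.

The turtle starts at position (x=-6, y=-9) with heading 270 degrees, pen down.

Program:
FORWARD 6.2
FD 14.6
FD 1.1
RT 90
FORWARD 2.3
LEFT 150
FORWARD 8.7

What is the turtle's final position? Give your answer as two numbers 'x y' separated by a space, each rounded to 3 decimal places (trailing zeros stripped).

Answer: -0.766 -35.25

Derivation:
Executing turtle program step by step:
Start: pos=(-6,-9), heading=270, pen down
FD 6.2: (-6,-9) -> (-6,-15.2) [heading=270, draw]
FD 14.6: (-6,-15.2) -> (-6,-29.8) [heading=270, draw]
FD 1.1: (-6,-29.8) -> (-6,-30.9) [heading=270, draw]
RT 90: heading 270 -> 180
FD 2.3: (-6,-30.9) -> (-8.3,-30.9) [heading=180, draw]
LT 150: heading 180 -> 330
FD 8.7: (-8.3,-30.9) -> (-0.766,-35.25) [heading=330, draw]
Final: pos=(-0.766,-35.25), heading=330, 5 segment(s) drawn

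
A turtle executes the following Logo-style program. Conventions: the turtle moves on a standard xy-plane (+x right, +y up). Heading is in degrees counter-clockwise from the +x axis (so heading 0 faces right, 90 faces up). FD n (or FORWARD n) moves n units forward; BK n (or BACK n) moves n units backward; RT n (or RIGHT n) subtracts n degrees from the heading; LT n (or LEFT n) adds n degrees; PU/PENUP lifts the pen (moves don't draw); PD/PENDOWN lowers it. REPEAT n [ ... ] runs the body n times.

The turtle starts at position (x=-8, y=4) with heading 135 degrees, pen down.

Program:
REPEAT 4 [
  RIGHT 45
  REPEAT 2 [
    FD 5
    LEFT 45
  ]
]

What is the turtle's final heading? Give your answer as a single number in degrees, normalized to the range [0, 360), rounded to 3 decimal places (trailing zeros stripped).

Answer: 315

Derivation:
Executing turtle program step by step:
Start: pos=(-8,4), heading=135, pen down
REPEAT 4 [
  -- iteration 1/4 --
  RT 45: heading 135 -> 90
  REPEAT 2 [
    -- iteration 1/2 --
    FD 5: (-8,4) -> (-8,9) [heading=90, draw]
    LT 45: heading 90 -> 135
    -- iteration 2/2 --
    FD 5: (-8,9) -> (-11.536,12.536) [heading=135, draw]
    LT 45: heading 135 -> 180
  ]
  -- iteration 2/4 --
  RT 45: heading 180 -> 135
  REPEAT 2 [
    -- iteration 1/2 --
    FD 5: (-11.536,12.536) -> (-15.071,16.071) [heading=135, draw]
    LT 45: heading 135 -> 180
    -- iteration 2/2 --
    FD 5: (-15.071,16.071) -> (-20.071,16.071) [heading=180, draw]
    LT 45: heading 180 -> 225
  ]
  -- iteration 3/4 --
  RT 45: heading 225 -> 180
  REPEAT 2 [
    -- iteration 1/2 --
    FD 5: (-20.071,16.071) -> (-25.071,16.071) [heading=180, draw]
    LT 45: heading 180 -> 225
    -- iteration 2/2 --
    FD 5: (-25.071,16.071) -> (-28.607,12.536) [heading=225, draw]
    LT 45: heading 225 -> 270
  ]
  -- iteration 4/4 --
  RT 45: heading 270 -> 225
  REPEAT 2 [
    -- iteration 1/2 --
    FD 5: (-28.607,12.536) -> (-32.142,9) [heading=225, draw]
    LT 45: heading 225 -> 270
    -- iteration 2/2 --
    FD 5: (-32.142,9) -> (-32.142,4) [heading=270, draw]
    LT 45: heading 270 -> 315
  ]
]
Final: pos=(-32.142,4), heading=315, 8 segment(s) drawn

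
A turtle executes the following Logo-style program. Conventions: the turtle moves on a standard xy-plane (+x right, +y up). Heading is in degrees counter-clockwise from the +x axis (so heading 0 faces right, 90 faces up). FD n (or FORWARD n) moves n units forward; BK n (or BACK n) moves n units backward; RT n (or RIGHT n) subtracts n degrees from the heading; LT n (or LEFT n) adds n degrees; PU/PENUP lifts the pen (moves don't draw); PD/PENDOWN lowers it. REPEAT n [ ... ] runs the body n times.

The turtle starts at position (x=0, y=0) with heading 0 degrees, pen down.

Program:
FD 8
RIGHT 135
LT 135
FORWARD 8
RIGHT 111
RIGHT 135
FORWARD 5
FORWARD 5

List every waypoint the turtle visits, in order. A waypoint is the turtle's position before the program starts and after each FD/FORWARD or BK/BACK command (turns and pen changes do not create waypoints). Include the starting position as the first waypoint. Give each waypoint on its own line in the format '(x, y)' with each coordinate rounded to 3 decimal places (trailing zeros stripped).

Answer: (0, 0)
(8, 0)
(16, 0)
(13.966, 4.568)
(11.933, 9.135)

Derivation:
Executing turtle program step by step:
Start: pos=(0,0), heading=0, pen down
FD 8: (0,0) -> (8,0) [heading=0, draw]
RT 135: heading 0 -> 225
LT 135: heading 225 -> 0
FD 8: (8,0) -> (16,0) [heading=0, draw]
RT 111: heading 0 -> 249
RT 135: heading 249 -> 114
FD 5: (16,0) -> (13.966,4.568) [heading=114, draw]
FD 5: (13.966,4.568) -> (11.933,9.135) [heading=114, draw]
Final: pos=(11.933,9.135), heading=114, 4 segment(s) drawn
Waypoints (5 total):
(0, 0)
(8, 0)
(16, 0)
(13.966, 4.568)
(11.933, 9.135)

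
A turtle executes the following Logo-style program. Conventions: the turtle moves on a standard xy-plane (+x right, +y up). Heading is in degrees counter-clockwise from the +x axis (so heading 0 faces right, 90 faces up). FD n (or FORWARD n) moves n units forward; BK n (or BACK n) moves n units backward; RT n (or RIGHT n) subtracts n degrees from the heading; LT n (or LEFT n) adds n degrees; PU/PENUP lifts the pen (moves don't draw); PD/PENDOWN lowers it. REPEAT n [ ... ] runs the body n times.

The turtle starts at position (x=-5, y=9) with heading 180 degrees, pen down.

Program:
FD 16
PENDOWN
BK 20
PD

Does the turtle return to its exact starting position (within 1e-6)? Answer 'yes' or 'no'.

Answer: no

Derivation:
Executing turtle program step by step:
Start: pos=(-5,9), heading=180, pen down
FD 16: (-5,9) -> (-21,9) [heading=180, draw]
PD: pen down
BK 20: (-21,9) -> (-1,9) [heading=180, draw]
PD: pen down
Final: pos=(-1,9), heading=180, 2 segment(s) drawn

Start position: (-5, 9)
Final position: (-1, 9)
Distance = 4; >= 1e-6 -> NOT closed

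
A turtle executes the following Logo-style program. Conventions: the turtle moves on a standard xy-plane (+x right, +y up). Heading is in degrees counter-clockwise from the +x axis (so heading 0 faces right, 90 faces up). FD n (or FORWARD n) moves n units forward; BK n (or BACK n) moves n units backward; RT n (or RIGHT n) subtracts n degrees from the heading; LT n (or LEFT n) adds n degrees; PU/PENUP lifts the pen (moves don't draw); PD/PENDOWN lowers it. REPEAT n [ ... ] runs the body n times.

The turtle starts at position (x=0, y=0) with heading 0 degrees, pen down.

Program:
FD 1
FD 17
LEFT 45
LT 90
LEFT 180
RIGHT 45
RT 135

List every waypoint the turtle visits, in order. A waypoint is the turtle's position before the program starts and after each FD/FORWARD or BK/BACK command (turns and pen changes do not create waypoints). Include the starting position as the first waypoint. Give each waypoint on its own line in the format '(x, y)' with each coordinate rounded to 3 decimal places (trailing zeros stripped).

Executing turtle program step by step:
Start: pos=(0,0), heading=0, pen down
FD 1: (0,0) -> (1,0) [heading=0, draw]
FD 17: (1,0) -> (18,0) [heading=0, draw]
LT 45: heading 0 -> 45
LT 90: heading 45 -> 135
LT 180: heading 135 -> 315
RT 45: heading 315 -> 270
RT 135: heading 270 -> 135
Final: pos=(18,0), heading=135, 2 segment(s) drawn
Waypoints (3 total):
(0, 0)
(1, 0)
(18, 0)

Answer: (0, 0)
(1, 0)
(18, 0)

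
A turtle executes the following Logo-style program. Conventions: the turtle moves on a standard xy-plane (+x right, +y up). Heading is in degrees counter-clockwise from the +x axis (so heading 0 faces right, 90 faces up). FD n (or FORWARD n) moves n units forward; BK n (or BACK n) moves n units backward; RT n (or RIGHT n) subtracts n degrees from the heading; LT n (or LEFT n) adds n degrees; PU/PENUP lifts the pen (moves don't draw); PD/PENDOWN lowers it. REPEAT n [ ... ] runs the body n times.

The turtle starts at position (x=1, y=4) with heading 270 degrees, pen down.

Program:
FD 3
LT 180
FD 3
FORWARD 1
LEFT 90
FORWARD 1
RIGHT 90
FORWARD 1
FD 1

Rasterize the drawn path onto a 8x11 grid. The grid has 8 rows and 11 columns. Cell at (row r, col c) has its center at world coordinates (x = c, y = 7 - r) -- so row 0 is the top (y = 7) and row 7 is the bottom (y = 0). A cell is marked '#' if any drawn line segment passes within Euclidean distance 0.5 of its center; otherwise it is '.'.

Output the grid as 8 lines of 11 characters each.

Segment 0: (1,4) -> (1,1)
Segment 1: (1,1) -> (1,4)
Segment 2: (1,4) -> (1,5)
Segment 3: (1,5) -> (0,5)
Segment 4: (0,5) -> (0,6)
Segment 5: (0,6) -> (0,7)

Answer: #..........
#..........
##.........
.#.........
.#.........
.#.........
.#.........
...........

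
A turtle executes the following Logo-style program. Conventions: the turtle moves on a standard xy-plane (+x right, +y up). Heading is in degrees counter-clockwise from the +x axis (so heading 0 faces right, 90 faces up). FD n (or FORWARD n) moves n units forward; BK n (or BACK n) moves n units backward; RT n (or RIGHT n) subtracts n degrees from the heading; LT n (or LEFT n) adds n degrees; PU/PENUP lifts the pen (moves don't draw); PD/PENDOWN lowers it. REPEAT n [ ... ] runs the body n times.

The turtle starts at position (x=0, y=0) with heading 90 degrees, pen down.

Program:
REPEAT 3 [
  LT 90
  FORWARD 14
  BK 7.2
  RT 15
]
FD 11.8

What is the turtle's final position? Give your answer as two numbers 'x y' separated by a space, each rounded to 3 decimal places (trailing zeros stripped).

Executing turtle program step by step:
Start: pos=(0,0), heading=90, pen down
REPEAT 3 [
  -- iteration 1/3 --
  LT 90: heading 90 -> 180
  FD 14: (0,0) -> (-14,0) [heading=180, draw]
  BK 7.2: (-14,0) -> (-6.8,0) [heading=180, draw]
  RT 15: heading 180 -> 165
  -- iteration 2/3 --
  LT 90: heading 165 -> 255
  FD 14: (-6.8,0) -> (-10.423,-13.523) [heading=255, draw]
  BK 7.2: (-10.423,-13.523) -> (-8.56,-6.568) [heading=255, draw]
  RT 15: heading 255 -> 240
  -- iteration 3/3 --
  LT 90: heading 240 -> 330
  FD 14: (-8.56,-6.568) -> (3.564,-13.568) [heading=330, draw]
  BK 7.2: (3.564,-13.568) -> (-2.671,-9.968) [heading=330, draw]
  RT 15: heading 330 -> 315
]
FD 11.8: (-2.671,-9.968) -> (5.673,-18.312) [heading=315, draw]
Final: pos=(5.673,-18.312), heading=315, 7 segment(s) drawn

Answer: 5.673 -18.312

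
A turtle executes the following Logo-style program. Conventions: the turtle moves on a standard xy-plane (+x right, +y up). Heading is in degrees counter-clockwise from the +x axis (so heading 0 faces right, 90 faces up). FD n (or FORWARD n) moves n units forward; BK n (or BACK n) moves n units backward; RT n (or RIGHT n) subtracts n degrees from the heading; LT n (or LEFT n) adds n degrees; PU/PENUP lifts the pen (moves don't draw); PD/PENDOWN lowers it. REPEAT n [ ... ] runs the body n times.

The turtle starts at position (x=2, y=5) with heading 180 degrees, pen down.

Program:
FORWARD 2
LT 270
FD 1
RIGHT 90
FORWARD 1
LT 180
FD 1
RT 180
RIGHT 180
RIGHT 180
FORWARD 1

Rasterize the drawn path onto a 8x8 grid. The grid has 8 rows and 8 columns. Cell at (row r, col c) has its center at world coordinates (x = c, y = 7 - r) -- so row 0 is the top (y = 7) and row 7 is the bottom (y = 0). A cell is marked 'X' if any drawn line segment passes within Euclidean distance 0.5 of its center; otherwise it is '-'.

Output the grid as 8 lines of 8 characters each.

Answer: --------
XX------
XXX-----
--------
--------
--------
--------
--------

Derivation:
Segment 0: (2,5) -> (0,5)
Segment 1: (0,5) -> (0,6)
Segment 2: (0,6) -> (1,6)
Segment 3: (1,6) -> (0,6)
Segment 4: (0,6) -> (1,6)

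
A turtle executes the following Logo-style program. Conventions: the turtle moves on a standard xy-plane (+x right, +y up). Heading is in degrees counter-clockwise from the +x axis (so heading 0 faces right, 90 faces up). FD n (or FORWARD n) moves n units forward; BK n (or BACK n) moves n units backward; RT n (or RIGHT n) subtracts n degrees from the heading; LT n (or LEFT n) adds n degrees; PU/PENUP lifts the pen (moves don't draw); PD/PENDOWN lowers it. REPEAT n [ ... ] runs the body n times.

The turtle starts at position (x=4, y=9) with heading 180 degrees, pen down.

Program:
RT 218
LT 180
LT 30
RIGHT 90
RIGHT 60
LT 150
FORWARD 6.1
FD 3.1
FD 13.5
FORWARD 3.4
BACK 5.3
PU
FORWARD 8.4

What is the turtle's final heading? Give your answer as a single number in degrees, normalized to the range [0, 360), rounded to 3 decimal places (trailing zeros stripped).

Executing turtle program step by step:
Start: pos=(4,9), heading=180, pen down
RT 218: heading 180 -> 322
LT 180: heading 322 -> 142
LT 30: heading 142 -> 172
RT 90: heading 172 -> 82
RT 60: heading 82 -> 22
LT 150: heading 22 -> 172
FD 6.1: (4,9) -> (-2.041,9.849) [heading=172, draw]
FD 3.1: (-2.041,9.849) -> (-5.11,10.28) [heading=172, draw]
FD 13.5: (-5.11,10.28) -> (-18.479,12.159) [heading=172, draw]
FD 3.4: (-18.479,12.159) -> (-21.846,12.632) [heading=172, draw]
BK 5.3: (-21.846,12.632) -> (-16.598,11.895) [heading=172, draw]
PU: pen up
FD 8.4: (-16.598,11.895) -> (-24.916,13.064) [heading=172, move]
Final: pos=(-24.916,13.064), heading=172, 5 segment(s) drawn

Answer: 172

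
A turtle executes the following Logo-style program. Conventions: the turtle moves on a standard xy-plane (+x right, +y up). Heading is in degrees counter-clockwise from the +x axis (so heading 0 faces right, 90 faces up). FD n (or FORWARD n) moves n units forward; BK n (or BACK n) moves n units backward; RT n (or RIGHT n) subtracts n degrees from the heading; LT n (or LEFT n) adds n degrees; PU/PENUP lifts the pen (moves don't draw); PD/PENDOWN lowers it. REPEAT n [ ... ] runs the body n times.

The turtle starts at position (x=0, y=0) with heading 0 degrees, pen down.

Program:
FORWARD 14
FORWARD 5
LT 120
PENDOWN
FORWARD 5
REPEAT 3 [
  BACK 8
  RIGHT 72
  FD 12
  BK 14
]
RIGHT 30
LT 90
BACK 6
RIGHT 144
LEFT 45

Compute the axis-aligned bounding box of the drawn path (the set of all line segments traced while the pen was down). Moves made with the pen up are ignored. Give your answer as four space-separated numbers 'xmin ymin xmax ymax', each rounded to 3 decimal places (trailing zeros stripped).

Executing turtle program step by step:
Start: pos=(0,0), heading=0, pen down
FD 14: (0,0) -> (14,0) [heading=0, draw]
FD 5: (14,0) -> (19,0) [heading=0, draw]
LT 120: heading 0 -> 120
PD: pen down
FD 5: (19,0) -> (16.5,4.33) [heading=120, draw]
REPEAT 3 [
  -- iteration 1/3 --
  BK 8: (16.5,4.33) -> (20.5,-2.598) [heading=120, draw]
  RT 72: heading 120 -> 48
  FD 12: (20.5,-2.598) -> (28.53,6.32) [heading=48, draw]
  BK 14: (28.53,6.32) -> (19.162,-4.084) [heading=48, draw]
  -- iteration 2/3 --
  BK 8: (19.162,-4.084) -> (13.809,-10.03) [heading=48, draw]
  RT 72: heading 48 -> 336
  FD 12: (13.809,-10.03) -> (24.771,-14.91) [heading=336, draw]
  BK 14: (24.771,-14.91) -> (11.982,-9.216) [heading=336, draw]
  -- iteration 3/3 --
  BK 8: (11.982,-9.216) -> (4.673,-5.962) [heading=336, draw]
  RT 72: heading 336 -> 264
  FD 12: (4.673,-5.962) -> (3.419,-17.896) [heading=264, draw]
  BK 14: (3.419,-17.896) -> (4.882,-3.973) [heading=264, draw]
]
RT 30: heading 264 -> 234
LT 90: heading 234 -> 324
BK 6: (4.882,-3.973) -> (0.028,-0.446) [heading=324, draw]
RT 144: heading 324 -> 180
LT 45: heading 180 -> 225
Final: pos=(0.028,-0.446), heading=225, 13 segment(s) drawn

Segment endpoints: x in {0, 0.028, 3.419, 4.673, 4.882, 11.982, 13.809, 14, 16.5, 19, 19.162, 20.5, 24.771, 28.53}, y in {-17.896, -14.91, -10.03, -9.216, -5.962, -4.084, -3.973, -2.598, -0.446, 0, 4.33, 6.32}
xmin=0, ymin=-17.896, xmax=28.53, ymax=6.32

Answer: 0 -17.896 28.53 6.32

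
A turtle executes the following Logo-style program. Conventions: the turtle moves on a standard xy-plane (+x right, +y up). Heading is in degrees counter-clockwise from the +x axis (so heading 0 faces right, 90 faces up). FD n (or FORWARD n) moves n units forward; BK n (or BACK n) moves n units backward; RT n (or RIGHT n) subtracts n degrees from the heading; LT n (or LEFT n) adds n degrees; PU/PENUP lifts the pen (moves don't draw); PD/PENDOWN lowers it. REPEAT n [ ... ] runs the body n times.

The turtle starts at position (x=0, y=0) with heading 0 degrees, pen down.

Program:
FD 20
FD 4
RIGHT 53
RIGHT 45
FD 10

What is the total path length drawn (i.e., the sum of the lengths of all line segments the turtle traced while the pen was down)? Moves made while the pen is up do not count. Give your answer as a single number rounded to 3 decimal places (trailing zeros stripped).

Answer: 34

Derivation:
Executing turtle program step by step:
Start: pos=(0,0), heading=0, pen down
FD 20: (0,0) -> (20,0) [heading=0, draw]
FD 4: (20,0) -> (24,0) [heading=0, draw]
RT 53: heading 0 -> 307
RT 45: heading 307 -> 262
FD 10: (24,0) -> (22.608,-9.903) [heading=262, draw]
Final: pos=(22.608,-9.903), heading=262, 3 segment(s) drawn

Segment lengths:
  seg 1: (0,0) -> (20,0), length = 20
  seg 2: (20,0) -> (24,0), length = 4
  seg 3: (24,0) -> (22.608,-9.903), length = 10
Total = 34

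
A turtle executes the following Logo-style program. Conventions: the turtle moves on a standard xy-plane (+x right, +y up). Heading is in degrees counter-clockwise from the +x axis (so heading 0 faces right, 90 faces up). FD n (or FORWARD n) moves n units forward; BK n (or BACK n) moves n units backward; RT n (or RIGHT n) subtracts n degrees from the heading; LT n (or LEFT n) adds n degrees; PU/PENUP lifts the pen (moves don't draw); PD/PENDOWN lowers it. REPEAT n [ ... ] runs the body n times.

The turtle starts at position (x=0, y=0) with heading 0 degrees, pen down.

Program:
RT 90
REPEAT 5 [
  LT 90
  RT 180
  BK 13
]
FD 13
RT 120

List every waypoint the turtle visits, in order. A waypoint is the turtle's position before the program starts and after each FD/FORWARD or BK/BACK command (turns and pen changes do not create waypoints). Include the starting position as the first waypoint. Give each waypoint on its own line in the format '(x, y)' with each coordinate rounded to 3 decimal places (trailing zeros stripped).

Executing turtle program step by step:
Start: pos=(0,0), heading=0, pen down
RT 90: heading 0 -> 270
REPEAT 5 [
  -- iteration 1/5 --
  LT 90: heading 270 -> 0
  RT 180: heading 0 -> 180
  BK 13: (0,0) -> (13,0) [heading=180, draw]
  -- iteration 2/5 --
  LT 90: heading 180 -> 270
  RT 180: heading 270 -> 90
  BK 13: (13,0) -> (13,-13) [heading=90, draw]
  -- iteration 3/5 --
  LT 90: heading 90 -> 180
  RT 180: heading 180 -> 0
  BK 13: (13,-13) -> (0,-13) [heading=0, draw]
  -- iteration 4/5 --
  LT 90: heading 0 -> 90
  RT 180: heading 90 -> 270
  BK 13: (0,-13) -> (0,0) [heading=270, draw]
  -- iteration 5/5 --
  LT 90: heading 270 -> 0
  RT 180: heading 0 -> 180
  BK 13: (0,0) -> (13,0) [heading=180, draw]
]
FD 13: (13,0) -> (0,0) [heading=180, draw]
RT 120: heading 180 -> 60
Final: pos=(0,0), heading=60, 6 segment(s) drawn
Waypoints (7 total):
(0, 0)
(13, 0)
(13, -13)
(0, -13)
(0, 0)
(13, 0)
(0, 0)

Answer: (0, 0)
(13, 0)
(13, -13)
(0, -13)
(0, 0)
(13, 0)
(0, 0)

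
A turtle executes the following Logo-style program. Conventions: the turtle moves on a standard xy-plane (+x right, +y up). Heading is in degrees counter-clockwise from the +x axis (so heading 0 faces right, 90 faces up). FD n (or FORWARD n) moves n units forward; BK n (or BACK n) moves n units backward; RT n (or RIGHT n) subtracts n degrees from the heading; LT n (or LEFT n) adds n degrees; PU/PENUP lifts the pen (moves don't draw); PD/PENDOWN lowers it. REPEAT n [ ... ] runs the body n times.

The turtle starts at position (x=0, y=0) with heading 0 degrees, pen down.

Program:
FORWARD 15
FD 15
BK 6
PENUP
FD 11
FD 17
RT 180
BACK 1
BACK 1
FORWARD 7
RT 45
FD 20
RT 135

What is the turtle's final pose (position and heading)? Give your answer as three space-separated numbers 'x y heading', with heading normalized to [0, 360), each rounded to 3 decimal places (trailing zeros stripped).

Executing turtle program step by step:
Start: pos=(0,0), heading=0, pen down
FD 15: (0,0) -> (15,0) [heading=0, draw]
FD 15: (15,0) -> (30,0) [heading=0, draw]
BK 6: (30,0) -> (24,0) [heading=0, draw]
PU: pen up
FD 11: (24,0) -> (35,0) [heading=0, move]
FD 17: (35,0) -> (52,0) [heading=0, move]
RT 180: heading 0 -> 180
BK 1: (52,0) -> (53,0) [heading=180, move]
BK 1: (53,0) -> (54,0) [heading=180, move]
FD 7: (54,0) -> (47,0) [heading=180, move]
RT 45: heading 180 -> 135
FD 20: (47,0) -> (32.858,14.142) [heading=135, move]
RT 135: heading 135 -> 0
Final: pos=(32.858,14.142), heading=0, 3 segment(s) drawn

Answer: 32.858 14.142 0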